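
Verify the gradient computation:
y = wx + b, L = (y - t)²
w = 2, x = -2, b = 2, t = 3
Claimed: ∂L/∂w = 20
Correct

y = (2)(-2) + 2 = -2
∂L/∂y = 2(y - t) = 2(-2 - 3) = -10
∂y/∂w = x = -2
∂L/∂w = -10 × -2 = 20

Claimed value: 20
Correct: The correct gradient is 20.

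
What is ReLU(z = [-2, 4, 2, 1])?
h = [0, 4, 2, 1]

ReLU applied element-wise: max(0,-2)=0, max(0,4)=4, max(0,2)=2, max(0,1)=1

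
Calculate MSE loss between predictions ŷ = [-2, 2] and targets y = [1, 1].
MSE = 5

MSE = (1/2)((-2-1)² + (2-1)²) = (1/2)(9 + 1) = 5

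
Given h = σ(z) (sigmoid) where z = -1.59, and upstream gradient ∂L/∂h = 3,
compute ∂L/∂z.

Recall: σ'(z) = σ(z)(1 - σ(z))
∂L/∂z = 0.4221

σ(-1.59) = 0.1694
σ'(-1.59) = σ(-1.59)(1 - σ(-1.59)) = 0.1694 × 0.8306 = 0.1407
∂L/∂z = ∂L/∂h · σ'(z) = 3 × 0.1407 = 0.4221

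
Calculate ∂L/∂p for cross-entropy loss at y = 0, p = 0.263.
∂L/∂p = 1.357

∂L/∂p = -y/p + (1-y)/(1-p) = 0 + 1/0.737 = 1.357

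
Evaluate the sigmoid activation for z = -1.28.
0.2176

sigmoid(-1.28) = 1/(1 + e^(1.28)) = 1/(1 + 3.597) = 0.2176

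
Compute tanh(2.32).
0.9809

tanh(2.32) = (e^(2.32) - e^(-2.32))/(e^(2.32) + e^(-2.32)) = 0.9809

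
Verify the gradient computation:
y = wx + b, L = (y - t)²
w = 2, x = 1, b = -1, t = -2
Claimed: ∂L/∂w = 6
Correct

y = (2)(1) + -1 = 1
∂L/∂y = 2(y - t) = 2(1 - -2) = 6
∂y/∂w = x = 1
∂L/∂w = 6 × 1 = 6

Claimed value: 6
Correct: The correct gradient is 6.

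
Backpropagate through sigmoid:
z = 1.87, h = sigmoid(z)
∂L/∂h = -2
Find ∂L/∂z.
∂L/∂z = -0.2314

σ(1.87) = 0.8665
σ'(1.87) = σ(1.87)(1 - σ(1.87)) = 0.8665 × 0.1335 = 0.1157
∂L/∂z = ∂L/∂h · σ'(z) = -2 × 0.1157 = -0.2314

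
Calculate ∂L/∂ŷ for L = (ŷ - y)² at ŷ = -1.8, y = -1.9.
∂L/∂ŷ = 0.2

∂L/∂ŷ = 2(ŷ - y) = 2(-1.8 - -1.9) = 2(0.1) = 0.2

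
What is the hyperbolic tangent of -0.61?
-0.5441

tanh(-0.61) = (e^(-0.61) - e^(0.61))/(e^(-0.61) + e^(0.61)) = -0.5441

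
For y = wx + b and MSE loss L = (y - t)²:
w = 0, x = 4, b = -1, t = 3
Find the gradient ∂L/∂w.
∂L/∂w = -32

y = wx + b = (0)(4) + -1 = -1
∂L/∂y = 2(y - t) = 2(-1 - 3) = -8
∂y/∂w = x = 4
∂L/∂w = ∂L/∂y · ∂y/∂w = -8 × 4 = -32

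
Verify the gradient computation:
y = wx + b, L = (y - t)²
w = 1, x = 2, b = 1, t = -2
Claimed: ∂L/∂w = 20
Correct

y = (1)(2) + 1 = 3
∂L/∂y = 2(y - t) = 2(3 - -2) = 10
∂y/∂w = x = 2
∂L/∂w = 10 × 2 = 20

Claimed value: 20
Correct: The correct gradient is 20.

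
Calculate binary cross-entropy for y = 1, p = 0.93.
L = 0.07257

L = -1·log(0.93) - 0·log(0.07) = -log(0.93) = 0.07257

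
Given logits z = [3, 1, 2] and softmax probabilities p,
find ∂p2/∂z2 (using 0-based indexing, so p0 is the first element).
∂p2/∂z2 = 0.1848

p = softmax(z) = [0.6652, 0.09003, 0.2447]
p2 = 0.2447

∂p2/∂z2 = p2(1 - p2) = 0.2447 × (1 - 0.2447) = 0.1848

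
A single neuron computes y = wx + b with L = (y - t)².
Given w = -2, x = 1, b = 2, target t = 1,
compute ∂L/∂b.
∂L/∂b = -2

y = wx + b = (-2)(1) + 2 = 0
∂L/∂y = 2(y - t) = 2(0 - 1) = -2
∂y/∂b = 1
∂L/∂b = ∂L/∂y · ∂y/∂b = -2 × 1 = -2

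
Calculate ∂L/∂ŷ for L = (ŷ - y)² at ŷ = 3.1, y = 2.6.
∂L/∂ŷ = 1.0

∂L/∂ŷ = 2(ŷ - y) = 2(3.1 - 2.6) = 2(0.5) = 1.0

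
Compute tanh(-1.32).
-0.8668

tanh(-1.32) = (e^(-1.32) - e^(1.32))/(e^(-1.32) + e^(1.32)) = -0.8668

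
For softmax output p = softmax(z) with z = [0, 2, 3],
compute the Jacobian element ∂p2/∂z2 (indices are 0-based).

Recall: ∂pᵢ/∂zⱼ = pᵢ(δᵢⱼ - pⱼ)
∂p2/∂z2 = 0.2078

p = softmax(z) = [0.03512, 0.2595, 0.7054]
p2 = 0.7054

∂p2/∂z2 = p2(1 - p2) = 0.7054 × (1 - 0.7054) = 0.2078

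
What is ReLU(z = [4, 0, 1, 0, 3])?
h = [4, 0, 1, 0, 3]

ReLU applied element-wise: max(0,4)=4, max(0,0)=0, max(0,1)=1, max(0,0)=0, max(0,3)=3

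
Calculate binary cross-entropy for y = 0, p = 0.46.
L = 0.6162

L = -0·log(0.46) - 1·log(0.54) = -log(0.54) = 0.6162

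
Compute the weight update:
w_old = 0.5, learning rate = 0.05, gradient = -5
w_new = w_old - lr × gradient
w_new = 0.75

w_new = w - η·∂L/∂w = 0.5 - 0.05×(-5) = 0.5 - (-0.25) = 0.75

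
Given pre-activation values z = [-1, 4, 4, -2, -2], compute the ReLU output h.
h = [0, 4, 4, 0, 0]

ReLU applied element-wise: max(0,-1)=0, max(0,4)=4, max(0,4)=4, max(0,-2)=0, max(0,-2)=0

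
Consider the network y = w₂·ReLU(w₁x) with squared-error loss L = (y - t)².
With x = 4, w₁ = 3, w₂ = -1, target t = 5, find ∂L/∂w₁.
∂L/∂w₁ = 136

Forward pass:
z = w₁x = 3×4 = 12
h = ReLU(12) = 12
y = w₂h = -1×12 = -12

Backward pass:
∂L/∂y = 2(y - t) = 2(-12 - 5) = -34
∂y/∂h = w₂ = -1
∂h/∂z = 1 (ReLU derivative)
∂z/∂w₁ = x = 4

∂L/∂w₁ = -34 × -1 × 1 × 4 = 136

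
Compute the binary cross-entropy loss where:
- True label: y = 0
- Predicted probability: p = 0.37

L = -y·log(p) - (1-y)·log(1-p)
L = 0.462

L = -0·log(0.37) - 1·log(0.63) = -log(0.63) = 0.462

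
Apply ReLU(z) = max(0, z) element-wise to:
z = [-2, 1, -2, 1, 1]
h = [0, 1, 0, 1, 1]

ReLU applied element-wise: max(0,-2)=0, max(0,1)=1, max(0,-2)=0, max(0,1)=1, max(0,1)=1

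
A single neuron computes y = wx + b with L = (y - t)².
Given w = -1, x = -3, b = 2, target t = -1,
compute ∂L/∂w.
∂L/∂w = -36

y = wx + b = (-1)(-3) + 2 = 5
∂L/∂y = 2(y - t) = 2(5 - -1) = 12
∂y/∂w = x = -3
∂L/∂w = ∂L/∂y · ∂y/∂w = 12 × -3 = -36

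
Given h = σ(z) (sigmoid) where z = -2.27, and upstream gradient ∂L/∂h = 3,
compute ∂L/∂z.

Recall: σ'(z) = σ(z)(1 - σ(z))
∂L/∂z = 0.2546

σ(-2.27) = 0.09364
σ'(-2.27) = σ(-2.27)(1 - σ(-2.27)) = 0.09364 × 0.9064 = 0.08487
∂L/∂z = ∂L/∂h · σ'(z) = 3 × 0.08487 = 0.2546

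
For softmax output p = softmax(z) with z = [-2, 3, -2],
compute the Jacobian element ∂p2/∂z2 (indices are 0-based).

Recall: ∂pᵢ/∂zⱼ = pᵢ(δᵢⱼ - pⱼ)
∂p2/∂z2 = 0.006604

p = softmax(z) = [0.006648, 0.9867, 0.006648]
p2 = 0.006648

∂p2/∂z2 = p2(1 - p2) = 0.006648 × (1 - 0.006648) = 0.006604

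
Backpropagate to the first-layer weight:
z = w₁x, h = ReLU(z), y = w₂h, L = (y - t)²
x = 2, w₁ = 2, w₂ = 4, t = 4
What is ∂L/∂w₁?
∂L/∂w₁ = 192

Forward pass:
z = w₁x = 2×2 = 4
h = ReLU(4) = 4
y = w₂h = 4×4 = 16

Backward pass:
∂L/∂y = 2(y - t) = 2(16 - 4) = 24
∂y/∂h = w₂ = 4
∂h/∂z = 1 (ReLU derivative)
∂z/∂w₁ = x = 2

∂L/∂w₁ = 24 × 4 × 1 × 2 = 192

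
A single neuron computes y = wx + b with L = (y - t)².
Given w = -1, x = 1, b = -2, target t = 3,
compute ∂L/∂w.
∂L/∂w = -12

y = wx + b = (-1)(1) + -2 = -3
∂L/∂y = 2(y - t) = 2(-3 - 3) = -12
∂y/∂w = x = 1
∂L/∂w = ∂L/∂y · ∂y/∂w = -12 × 1 = -12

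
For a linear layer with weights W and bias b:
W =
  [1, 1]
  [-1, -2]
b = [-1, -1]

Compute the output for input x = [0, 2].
y = [1, -5]

Wx = [1×0 + 1×2, -1×0 + -2×2]
   = [2, -4]
y = Wx + b = [2 + -1, -4 + -1] = [1, -5]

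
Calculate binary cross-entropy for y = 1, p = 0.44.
L = 0.821

L = -1·log(0.44) - 0·log(0.56) = -log(0.44) = 0.821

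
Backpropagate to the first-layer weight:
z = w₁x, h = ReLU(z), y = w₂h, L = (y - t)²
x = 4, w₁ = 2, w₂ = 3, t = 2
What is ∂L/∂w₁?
∂L/∂w₁ = 528

Forward pass:
z = w₁x = 2×4 = 8
h = ReLU(8) = 8
y = w₂h = 3×8 = 24

Backward pass:
∂L/∂y = 2(y - t) = 2(24 - 2) = 44
∂y/∂h = w₂ = 3
∂h/∂z = 1 (ReLU derivative)
∂z/∂w₁ = x = 4

∂L/∂w₁ = 44 × 3 × 1 × 4 = 528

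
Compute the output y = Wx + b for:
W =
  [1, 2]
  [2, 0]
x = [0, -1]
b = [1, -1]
y = [-1, -1]

Wx = [1×0 + 2×-1, 2×0 + 0×-1]
   = [-2, 0]
y = Wx + b = [-2 + 1, 0 + -1] = [-1, -1]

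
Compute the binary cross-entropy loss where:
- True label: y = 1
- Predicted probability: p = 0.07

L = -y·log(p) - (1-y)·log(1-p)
L = 2.659

L = -1·log(0.07) - 0·log(0.93) = -log(0.07) = 2.659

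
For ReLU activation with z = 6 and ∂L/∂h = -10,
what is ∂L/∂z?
∂L/∂z = -10

h = ReLU(6) = 6
Since z > 0: ∂h/∂z = 1
∂L/∂z = ∂L/∂h · ∂h/∂z = -10 × 1 = -10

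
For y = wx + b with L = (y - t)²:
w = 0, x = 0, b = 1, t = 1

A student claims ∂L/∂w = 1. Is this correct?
Incorrect

y = (0)(0) + 1 = 1
∂L/∂y = 2(y - t) = 2(1 - 1) = 0
∂y/∂w = x = 0
∂L/∂w = 0 × 0 = 0

Claimed value: 1
Incorrect: The correct gradient is 0.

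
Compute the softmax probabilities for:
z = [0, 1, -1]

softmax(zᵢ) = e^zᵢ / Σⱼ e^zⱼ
p = [0.2447, 0.6652, 0.09]

exp(z) = [1, 2.718, 0.3679]
Sum = 4.086
p = [0.2447, 0.6652, 0.09]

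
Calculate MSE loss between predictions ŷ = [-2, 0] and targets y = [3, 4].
MSE = 20.5

MSE = (1/2)((-2-3)² + (0-4)²) = (1/2)(25 + 16) = 20.5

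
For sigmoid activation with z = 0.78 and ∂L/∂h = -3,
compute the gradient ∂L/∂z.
∂L/∂z = -0.6466

σ(0.78) = 0.6857
σ'(0.78) = σ(0.78)(1 - σ(0.78)) = 0.6857 × 0.3143 = 0.2155
∂L/∂z = ∂L/∂h · σ'(z) = -3 × 0.2155 = -0.6466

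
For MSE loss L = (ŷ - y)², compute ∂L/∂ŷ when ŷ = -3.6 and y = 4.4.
∂L/∂ŷ = -16.0

∂L/∂ŷ = 2(ŷ - y) = 2(-3.6 - 4.4) = 2(-8.0) = -16.0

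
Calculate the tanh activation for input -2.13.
-0.9721

tanh(-2.13) = (e^(-2.13) - e^(2.13))/(e^(-2.13) + e^(2.13)) = -0.9721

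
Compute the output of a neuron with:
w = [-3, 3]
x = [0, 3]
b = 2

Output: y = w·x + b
y = 11

y = (-3)(0) + (3)(3) + 2 = 11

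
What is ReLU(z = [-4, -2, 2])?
h = [0, 0, 2]

ReLU applied element-wise: max(0,-4)=0, max(0,-2)=0, max(0,2)=2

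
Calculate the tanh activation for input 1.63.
0.9261

tanh(1.63) = (e^(1.63) - e^(-1.63))/(e^(1.63) + e^(-1.63)) = 0.9261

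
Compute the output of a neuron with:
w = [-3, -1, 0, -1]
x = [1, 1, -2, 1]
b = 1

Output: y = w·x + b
y = -4

y = (-3)(1) + (-1)(1) + (0)(-2) + (-1)(1) + 1 = -4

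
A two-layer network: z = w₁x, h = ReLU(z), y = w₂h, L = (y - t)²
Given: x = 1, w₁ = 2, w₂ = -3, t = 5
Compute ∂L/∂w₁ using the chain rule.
∂L/∂w₁ = 66

Forward pass:
z = w₁x = 2×1 = 2
h = ReLU(2) = 2
y = w₂h = -3×2 = -6

Backward pass:
∂L/∂y = 2(y - t) = 2(-6 - 5) = -22
∂y/∂h = w₂ = -3
∂h/∂z = 1 (ReLU derivative)
∂z/∂w₁ = x = 1

∂L/∂w₁ = -22 × -3 × 1 × 1 = 66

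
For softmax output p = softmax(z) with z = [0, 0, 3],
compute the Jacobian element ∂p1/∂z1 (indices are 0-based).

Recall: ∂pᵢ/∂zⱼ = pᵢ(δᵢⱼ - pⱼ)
∂p1/∂z1 = 0.04323

p = softmax(z) = [0.04528, 0.04528, 0.9094]
p1 = 0.04528

∂p1/∂z1 = p1(1 - p1) = 0.04528 × (1 - 0.04528) = 0.04323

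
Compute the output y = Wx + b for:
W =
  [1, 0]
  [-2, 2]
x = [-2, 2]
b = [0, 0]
y = [-2, 8]

Wx = [1×-2 + 0×2, -2×-2 + 2×2]
   = [-2, 8]
y = Wx + b = [-2 + 0, 8 + 0] = [-2, 8]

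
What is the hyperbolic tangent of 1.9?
0.9562

tanh(1.9) = (e^(1.9) - e^(-1.9))/(e^(1.9) + e^(-1.9)) = 0.9562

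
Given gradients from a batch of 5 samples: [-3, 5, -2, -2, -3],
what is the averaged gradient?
Average gradient = -1

Average = (1/5)(-3 + 5 + -2 + -2 + -3) = -5/5 = -1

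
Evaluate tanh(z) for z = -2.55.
-0.9879

tanh(-2.55) = (e^(-2.55) - e^(2.55))/(e^(-2.55) + e^(2.55)) = -0.9879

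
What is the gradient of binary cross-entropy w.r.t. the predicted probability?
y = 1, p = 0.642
∂L/∂p = -1.558

∂L/∂p = -y/p + (1-y)/(1-p) = -1/0.642 + 0 = -1.558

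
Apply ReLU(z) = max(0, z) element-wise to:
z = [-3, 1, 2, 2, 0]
h = [0, 1, 2, 2, 0]

ReLU applied element-wise: max(0,-3)=0, max(0,1)=1, max(0,2)=2, max(0,2)=2, max(0,0)=0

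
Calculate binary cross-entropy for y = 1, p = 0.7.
L = 0.3567

L = -1·log(0.7) - 0·log(0.3) = -log(0.7) = 0.3567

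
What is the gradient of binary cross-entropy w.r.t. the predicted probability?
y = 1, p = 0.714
∂L/∂p = -1.401

∂L/∂p = -y/p + (1-y)/(1-p) = -1/0.714 + 0 = -1.401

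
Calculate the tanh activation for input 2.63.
0.9897

tanh(2.63) = (e^(2.63) - e^(-2.63))/(e^(2.63) + e^(-2.63)) = 0.9897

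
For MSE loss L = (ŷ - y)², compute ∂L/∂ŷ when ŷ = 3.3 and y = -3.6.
∂L/∂ŷ = 13.8

∂L/∂ŷ = 2(ŷ - y) = 2(3.3 - -3.6) = 2(6.9) = 13.8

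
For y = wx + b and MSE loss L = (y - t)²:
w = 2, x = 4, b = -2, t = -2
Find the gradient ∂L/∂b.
∂L/∂b = 16

y = wx + b = (2)(4) + -2 = 6
∂L/∂y = 2(y - t) = 2(6 - -2) = 16
∂y/∂b = 1
∂L/∂b = ∂L/∂y · ∂y/∂b = 16 × 1 = 16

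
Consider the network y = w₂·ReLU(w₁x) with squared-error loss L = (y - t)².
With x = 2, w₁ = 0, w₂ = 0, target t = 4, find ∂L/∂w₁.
∂L/∂w₁ = 0

Forward pass:
z = w₁x = 0×2 = 0
h = ReLU(0) = 0
y = w₂h = 0×0 = 0

Backward pass:
∂L/∂y = 2(y - t) = 2(0 - 4) = -8
∂y/∂h = w₂ = 0
∂h/∂z = 0 (ReLU derivative)
∂z/∂w₁ = x = 2

∂L/∂w₁ = -8 × 0 × 0 × 2 = 0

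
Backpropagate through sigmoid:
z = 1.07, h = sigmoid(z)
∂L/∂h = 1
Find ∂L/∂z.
∂L/∂z = 0.1902

σ(1.07) = 0.7446
σ'(1.07) = σ(1.07)(1 - σ(1.07)) = 0.7446 × 0.2554 = 0.1902
∂L/∂z = ∂L/∂h · σ'(z) = 1 × 0.1902 = 0.1902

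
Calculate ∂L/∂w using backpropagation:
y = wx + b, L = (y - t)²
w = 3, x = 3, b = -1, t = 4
∂L/∂w = 24

y = wx + b = (3)(3) + -1 = 8
∂L/∂y = 2(y - t) = 2(8 - 4) = 8
∂y/∂w = x = 3
∂L/∂w = ∂L/∂y · ∂y/∂w = 8 × 3 = 24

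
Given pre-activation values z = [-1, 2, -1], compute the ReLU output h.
h = [0, 2, 0]

ReLU applied element-wise: max(0,-1)=0, max(0,2)=2, max(0,-1)=0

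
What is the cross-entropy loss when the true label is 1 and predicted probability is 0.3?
L = 1.204

L = -1·log(0.3) - 0·log(0.7) = -log(0.3) = 1.204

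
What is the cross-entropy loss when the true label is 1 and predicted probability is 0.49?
L = 0.7133

L = -1·log(0.49) - 0·log(0.51) = -log(0.49) = 0.7133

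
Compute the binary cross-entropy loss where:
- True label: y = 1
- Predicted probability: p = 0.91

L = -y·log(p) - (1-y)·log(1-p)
L = 0.09431

L = -1·log(0.91) - 0·log(0.09) = -log(0.91) = 0.09431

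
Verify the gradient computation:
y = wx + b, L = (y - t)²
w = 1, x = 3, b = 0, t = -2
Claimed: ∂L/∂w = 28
Incorrect

y = (1)(3) + 0 = 3
∂L/∂y = 2(y - t) = 2(3 - -2) = 10
∂y/∂w = x = 3
∂L/∂w = 10 × 3 = 30

Claimed value: 28
Incorrect: The correct gradient is 30.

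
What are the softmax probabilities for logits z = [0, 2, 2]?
p = [0.0634, 0.4683, 0.4683]

exp(z) = [1, 7.389, 7.389]
Sum = 15.78
p = [0.0634, 0.4683, 0.4683]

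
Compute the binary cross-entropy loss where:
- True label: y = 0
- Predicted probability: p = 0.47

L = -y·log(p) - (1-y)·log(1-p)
L = 0.6349

L = -0·log(0.47) - 1·log(0.53) = -log(0.53) = 0.6349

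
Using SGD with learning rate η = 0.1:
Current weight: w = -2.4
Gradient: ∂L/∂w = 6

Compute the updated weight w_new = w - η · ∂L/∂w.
w_new = -3

w_new = w - η·∂L/∂w = -2.4 - 0.1×(6) = -2.4 - (0.6) = -3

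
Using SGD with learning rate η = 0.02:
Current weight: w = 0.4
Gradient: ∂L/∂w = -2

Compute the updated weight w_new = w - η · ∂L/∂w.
w_new = 0.44

w_new = w - η·∂L/∂w = 0.4 - 0.02×(-2) = 0.4 - (-0.04) = 0.44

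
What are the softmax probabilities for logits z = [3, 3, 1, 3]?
p = [0.3189, 0.3189, 0.0432, 0.3189]

exp(z) = [20.09, 20.09, 2.718, 20.09]
Sum = 62.97
p = [0.3189, 0.3189, 0.0432, 0.3189]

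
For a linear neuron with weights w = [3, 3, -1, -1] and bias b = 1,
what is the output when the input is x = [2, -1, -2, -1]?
y = 7

y = (3)(2) + (3)(-1) + (-1)(-2) + (-1)(-1) + 1 = 7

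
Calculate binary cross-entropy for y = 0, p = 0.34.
L = 0.4155

L = -0·log(0.34) - 1·log(0.66) = -log(0.66) = 0.4155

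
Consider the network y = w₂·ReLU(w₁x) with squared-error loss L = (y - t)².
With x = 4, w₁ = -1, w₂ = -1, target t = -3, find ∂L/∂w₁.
∂L/∂w₁ = 0

Forward pass:
z = w₁x = -1×4 = -4
h = ReLU(-4) = 0
y = w₂h = -1×0 = 0

Backward pass:
∂L/∂y = 2(y - t) = 2(0 - -3) = 6
∂y/∂h = w₂ = -1
∂h/∂z = 0 (ReLU derivative)
∂z/∂w₁ = x = 4

∂L/∂w₁ = 6 × -1 × 0 × 4 = 0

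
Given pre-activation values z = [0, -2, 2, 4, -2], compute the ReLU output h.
h = [0, 0, 2, 4, 0]

ReLU applied element-wise: max(0,0)=0, max(0,-2)=0, max(0,2)=2, max(0,4)=4, max(0,-2)=0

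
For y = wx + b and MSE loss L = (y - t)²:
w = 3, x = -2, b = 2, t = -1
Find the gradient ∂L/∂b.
∂L/∂b = -6

y = wx + b = (3)(-2) + 2 = -4
∂L/∂y = 2(y - t) = 2(-4 - -1) = -6
∂y/∂b = 1
∂L/∂b = ∂L/∂y · ∂y/∂b = -6 × 1 = -6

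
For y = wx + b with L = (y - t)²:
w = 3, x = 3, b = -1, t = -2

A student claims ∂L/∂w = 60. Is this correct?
Correct

y = (3)(3) + -1 = 8
∂L/∂y = 2(y - t) = 2(8 - -2) = 20
∂y/∂w = x = 3
∂L/∂w = 20 × 3 = 60

Claimed value: 60
Correct: The correct gradient is 60.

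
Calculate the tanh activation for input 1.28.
0.8565

tanh(1.28) = (e^(1.28) - e^(-1.28))/(e^(1.28) + e^(-1.28)) = 0.8565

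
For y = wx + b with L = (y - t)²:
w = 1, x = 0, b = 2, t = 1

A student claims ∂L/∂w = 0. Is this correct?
Correct

y = (1)(0) + 2 = 2
∂L/∂y = 2(y - t) = 2(2 - 1) = 2
∂y/∂w = x = 0
∂L/∂w = 2 × 0 = 0

Claimed value: 0
Correct: The correct gradient is 0.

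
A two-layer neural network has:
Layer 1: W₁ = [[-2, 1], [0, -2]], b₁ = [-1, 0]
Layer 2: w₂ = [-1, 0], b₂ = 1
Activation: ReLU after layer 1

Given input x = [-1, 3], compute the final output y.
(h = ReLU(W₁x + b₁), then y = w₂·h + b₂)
y = -3

Layer 1 pre-activation: z₁ = [4, -6]
After ReLU: h = [4, 0]
Layer 2 output: y = -1×4 + 0×0 + 1 = -3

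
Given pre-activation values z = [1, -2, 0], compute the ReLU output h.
h = [1, 0, 0]

ReLU applied element-wise: max(0,1)=1, max(0,-2)=0, max(0,0)=0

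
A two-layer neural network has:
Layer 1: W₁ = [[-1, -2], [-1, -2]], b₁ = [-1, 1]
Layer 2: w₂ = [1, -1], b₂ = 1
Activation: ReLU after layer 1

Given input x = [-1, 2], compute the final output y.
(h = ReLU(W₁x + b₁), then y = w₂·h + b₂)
y = 1

Layer 1 pre-activation: z₁ = [-4, -2]
After ReLU: h = [0, 0]
Layer 2 output: y = 1×0 + -1×0 + 1 = 1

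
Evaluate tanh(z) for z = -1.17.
-0.8243

tanh(-1.17) = (e^(-1.17) - e^(1.17))/(e^(-1.17) + e^(1.17)) = -0.8243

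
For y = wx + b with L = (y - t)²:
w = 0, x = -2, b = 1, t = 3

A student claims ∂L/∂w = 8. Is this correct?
Correct

y = (0)(-2) + 1 = 1
∂L/∂y = 2(y - t) = 2(1 - 3) = -4
∂y/∂w = x = -2
∂L/∂w = -4 × -2 = 8

Claimed value: 8
Correct: The correct gradient is 8.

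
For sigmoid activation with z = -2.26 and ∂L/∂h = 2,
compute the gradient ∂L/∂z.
∂L/∂z = 0.1711

σ(-2.26) = 0.09449
σ'(-2.26) = σ(-2.26)(1 - σ(-2.26)) = 0.09449 × 0.9055 = 0.08556
∂L/∂z = ∂L/∂h · σ'(z) = 2 × 0.08556 = 0.1711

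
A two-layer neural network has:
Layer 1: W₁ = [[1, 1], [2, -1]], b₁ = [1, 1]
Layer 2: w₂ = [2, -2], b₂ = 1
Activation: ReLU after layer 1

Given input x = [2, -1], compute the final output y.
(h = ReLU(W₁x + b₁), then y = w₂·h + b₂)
y = -7

Layer 1 pre-activation: z₁ = [2, 6]
After ReLU: h = [2, 6]
Layer 2 output: y = 2×2 + -2×6 + 1 = -7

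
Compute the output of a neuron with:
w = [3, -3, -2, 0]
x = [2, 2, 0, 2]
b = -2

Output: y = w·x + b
y = -2

y = (3)(2) + (-3)(2) + (-2)(0) + (0)(2) + -2 = -2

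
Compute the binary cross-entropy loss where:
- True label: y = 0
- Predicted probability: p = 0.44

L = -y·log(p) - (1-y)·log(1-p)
L = 0.5798

L = -0·log(0.44) - 1·log(0.56) = -log(0.56) = 0.5798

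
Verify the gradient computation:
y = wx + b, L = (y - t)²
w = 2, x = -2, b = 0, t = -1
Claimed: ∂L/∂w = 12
Correct

y = (2)(-2) + 0 = -4
∂L/∂y = 2(y - t) = 2(-4 - -1) = -6
∂y/∂w = x = -2
∂L/∂w = -6 × -2 = 12

Claimed value: 12
Correct: The correct gradient is 12.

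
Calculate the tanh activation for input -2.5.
-0.9866

tanh(-2.5) = (e^(-2.5) - e^(2.5))/(e^(-2.5) + e^(2.5)) = -0.9866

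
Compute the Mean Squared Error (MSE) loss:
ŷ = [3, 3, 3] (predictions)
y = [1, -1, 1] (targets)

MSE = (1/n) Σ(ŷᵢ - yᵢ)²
MSE = 8

MSE = (1/3)((3-1)² + (3--1)² + (3-1)²) = (1/3)(4 + 16 + 4) = 8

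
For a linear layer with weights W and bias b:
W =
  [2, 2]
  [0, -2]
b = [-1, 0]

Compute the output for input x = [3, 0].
y = [5, 0]

Wx = [2×3 + 2×0, 0×3 + -2×0]
   = [6, 0]
y = Wx + b = [6 + -1, 0 + 0] = [5, 0]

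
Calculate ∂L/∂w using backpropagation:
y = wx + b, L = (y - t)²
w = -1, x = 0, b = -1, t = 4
∂L/∂w = 0

y = wx + b = (-1)(0) + -1 = -1
∂L/∂y = 2(y - t) = 2(-1 - 4) = -10
∂y/∂w = x = 0
∂L/∂w = ∂L/∂y · ∂y/∂w = -10 × 0 = 0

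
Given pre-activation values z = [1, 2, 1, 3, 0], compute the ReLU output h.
h = [1, 2, 1, 3, 0]

ReLU applied element-wise: max(0,1)=1, max(0,2)=2, max(0,1)=1, max(0,3)=3, max(0,0)=0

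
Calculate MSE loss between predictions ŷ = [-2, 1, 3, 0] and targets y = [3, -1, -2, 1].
MSE = 13.75

MSE = (1/4)((-2-3)² + (1--1)² + (3--2)² + (0-1)²) = (1/4)(25 + 4 + 25 + 1) = 13.75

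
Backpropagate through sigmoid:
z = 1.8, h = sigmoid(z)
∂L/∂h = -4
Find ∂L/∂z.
∂L/∂z = -0.4869

σ(1.8) = 0.8581
σ'(1.8) = σ(1.8)(1 - σ(1.8)) = 0.8581 × 0.1419 = 0.1217
∂L/∂z = ∂L/∂h · σ'(z) = -4 × 0.1217 = -0.4869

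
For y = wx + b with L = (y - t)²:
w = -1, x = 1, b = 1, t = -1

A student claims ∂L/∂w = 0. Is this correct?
Incorrect

y = (-1)(1) + 1 = 0
∂L/∂y = 2(y - t) = 2(0 - -1) = 2
∂y/∂w = x = 1
∂L/∂w = 2 × 1 = 2

Claimed value: 0
Incorrect: The correct gradient is 2.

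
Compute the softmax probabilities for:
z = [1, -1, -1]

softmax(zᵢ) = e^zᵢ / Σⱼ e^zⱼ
p = [0.787, 0.1065, 0.1065]

exp(z) = [2.718, 0.3679, 0.3679]
Sum = 3.454
p = [0.787, 0.1065, 0.1065]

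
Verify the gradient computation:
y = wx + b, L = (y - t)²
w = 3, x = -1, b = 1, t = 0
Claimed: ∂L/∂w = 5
Incorrect

y = (3)(-1) + 1 = -2
∂L/∂y = 2(y - t) = 2(-2 - 0) = -4
∂y/∂w = x = -1
∂L/∂w = -4 × -1 = 4

Claimed value: 5
Incorrect: The correct gradient is 4.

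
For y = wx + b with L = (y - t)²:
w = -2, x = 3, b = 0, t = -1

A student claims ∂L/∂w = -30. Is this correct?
Correct

y = (-2)(3) + 0 = -6
∂L/∂y = 2(y - t) = 2(-6 - -1) = -10
∂y/∂w = x = 3
∂L/∂w = -10 × 3 = -30

Claimed value: -30
Correct: The correct gradient is -30.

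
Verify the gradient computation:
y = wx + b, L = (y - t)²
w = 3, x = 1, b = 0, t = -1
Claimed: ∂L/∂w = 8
Correct

y = (3)(1) + 0 = 3
∂L/∂y = 2(y - t) = 2(3 - -1) = 8
∂y/∂w = x = 1
∂L/∂w = 8 × 1 = 8

Claimed value: 8
Correct: The correct gradient is 8.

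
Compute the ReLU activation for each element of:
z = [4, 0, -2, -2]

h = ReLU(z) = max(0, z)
h = [4, 0, 0, 0]

ReLU applied element-wise: max(0,4)=4, max(0,0)=0, max(0,-2)=0, max(0,-2)=0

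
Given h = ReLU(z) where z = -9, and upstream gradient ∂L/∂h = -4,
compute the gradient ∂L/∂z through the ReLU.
∂L/∂z = 0

h = ReLU(-9) = 0
Since z < 0: ∂h/∂z = 0
∂L/∂z = ∂L/∂h · ∂h/∂z = -4 × 0 = 0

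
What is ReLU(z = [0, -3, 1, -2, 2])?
h = [0, 0, 1, 0, 2]

ReLU applied element-wise: max(0,0)=0, max(0,-3)=0, max(0,1)=1, max(0,-2)=0, max(0,2)=2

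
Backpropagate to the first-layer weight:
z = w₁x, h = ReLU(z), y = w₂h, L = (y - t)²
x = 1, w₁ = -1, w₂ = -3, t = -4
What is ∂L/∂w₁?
∂L/∂w₁ = 0

Forward pass:
z = w₁x = -1×1 = -1
h = ReLU(-1) = 0
y = w₂h = -3×0 = 0

Backward pass:
∂L/∂y = 2(y - t) = 2(0 - -4) = 8
∂y/∂h = w₂ = -3
∂h/∂z = 0 (ReLU derivative)
∂z/∂w₁ = x = 1

∂L/∂w₁ = 8 × -3 × 0 × 1 = 0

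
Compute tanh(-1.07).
-0.7895

tanh(-1.07) = (e^(-1.07) - e^(1.07))/(e^(-1.07) + e^(1.07)) = -0.7895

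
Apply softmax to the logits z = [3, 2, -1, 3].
p = [0.4191, 0.1542, 0.0077, 0.4191]

exp(z) = [20.09, 7.389, 0.3679, 20.09]
Sum = 47.93
p = [0.4191, 0.1542, 0.0077, 0.4191]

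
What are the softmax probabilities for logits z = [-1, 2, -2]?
p = [0.0466, 0.9362, 0.0171]

exp(z) = [0.3679, 7.389, 0.1353]
Sum = 7.892
p = [0.0466, 0.9362, 0.0171]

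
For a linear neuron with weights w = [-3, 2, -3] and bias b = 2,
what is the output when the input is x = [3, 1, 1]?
y = -8

y = (-3)(3) + (2)(1) + (-3)(1) + 2 = -8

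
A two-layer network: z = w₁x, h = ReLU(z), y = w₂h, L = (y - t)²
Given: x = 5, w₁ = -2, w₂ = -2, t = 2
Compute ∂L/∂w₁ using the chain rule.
∂L/∂w₁ = 0

Forward pass:
z = w₁x = -2×5 = -10
h = ReLU(-10) = 0
y = w₂h = -2×0 = 0

Backward pass:
∂L/∂y = 2(y - t) = 2(0 - 2) = -4
∂y/∂h = w₂ = -2
∂h/∂z = 0 (ReLU derivative)
∂z/∂w₁ = x = 5

∂L/∂w₁ = -4 × -2 × 0 × 5 = 0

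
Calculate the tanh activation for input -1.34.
-0.8717

tanh(-1.34) = (e^(-1.34) - e^(1.34))/(e^(-1.34) + e^(1.34)) = -0.8717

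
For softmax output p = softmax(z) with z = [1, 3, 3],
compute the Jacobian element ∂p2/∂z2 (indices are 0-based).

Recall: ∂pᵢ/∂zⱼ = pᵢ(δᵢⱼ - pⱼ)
∂p2/∂z2 = 0.249

p = softmax(z) = [0.06338, 0.4683, 0.4683]
p2 = 0.4683

∂p2/∂z2 = p2(1 - p2) = 0.4683 × (1 - 0.4683) = 0.249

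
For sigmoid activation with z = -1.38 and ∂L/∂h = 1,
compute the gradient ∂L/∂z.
∂L/∂z = 0.1606

σ(-1.38) = 0.201
σ'(-1.38) = σ(-1.38)(1 - σ(-1.38)) = 0.201 × 0.799 = 0.1606
∂L/∂z = ∂L/∂h · σ'(z) = 1 × 0.1606 = 0.1606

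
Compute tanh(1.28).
0.8565

tanh(1.28) = (e^(1.28) - e^(-1.28))/(e^(1.28) + e^(-1.28)) = 0.8565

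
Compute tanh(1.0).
0.7616

tanh(1.0) = (e^(1.0) - e^(-1.0))/(e^(1.0) + e^(-1.0)) = 0.7616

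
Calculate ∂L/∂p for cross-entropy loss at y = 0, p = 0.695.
∂L/∂p = 3.279

∂L/∂p = -y/p + (1-y)/(1-p) = 0 + 1/0.305 = 3.279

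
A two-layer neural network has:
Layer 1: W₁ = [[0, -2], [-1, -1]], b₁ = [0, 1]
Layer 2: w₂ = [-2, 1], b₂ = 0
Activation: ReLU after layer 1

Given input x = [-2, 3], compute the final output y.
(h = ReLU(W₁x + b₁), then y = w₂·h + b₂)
y = 0

Layer 1 pre-activation: z₁ = [-6, 0]
After ReLU: h = [0, 0]
Layer 2 output: y = -2×0 + 1×0 + 0 = 0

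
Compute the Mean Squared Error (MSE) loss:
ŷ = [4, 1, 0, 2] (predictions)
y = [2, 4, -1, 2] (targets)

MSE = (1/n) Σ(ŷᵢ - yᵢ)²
MSE = 3.5

MSE = (1/4)((4-2)² + (1-4)² + (0--1)² + (2-2)²) = (1/4)(4 + 9 + 1 + 0) = 3.5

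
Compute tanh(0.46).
0.4301

tanh(0.46) = (e^(0.46) - e^(-0.46))/(e^(0.46) + e^(-0.46)) = 0.4301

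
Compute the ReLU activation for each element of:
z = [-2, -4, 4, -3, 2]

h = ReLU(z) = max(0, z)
h = [0, 0, 4, 0, 2]

ReLU applied element-wise: max(0,-2)=0, max(0,-4)=0, max(0,4)=4, max(0,-3)=0, max(0,2)=2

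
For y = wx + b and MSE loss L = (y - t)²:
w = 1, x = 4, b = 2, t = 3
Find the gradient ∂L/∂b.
∂L/∂b = 6

y = wx + b = (1)(4) + 2 = 6
∂L/∂y = 2(y - t) = 2(6 - 3) = 6
∂y/∂b = 1
∂L/∂b = ∂L/∂y · ∂y/∂b = 6 × 1 = 6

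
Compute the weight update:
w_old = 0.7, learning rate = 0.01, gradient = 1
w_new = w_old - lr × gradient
w_new = 0.69

w_new = w - η·∂L/∂w = 0.7 - 0.01×(1) = 0.7 - (0.01) = 0.69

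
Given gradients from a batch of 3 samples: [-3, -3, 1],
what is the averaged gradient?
Average gradient = -1.667

Average = (1/3)(-3 + -3 + 1) = -5/3 = -1.667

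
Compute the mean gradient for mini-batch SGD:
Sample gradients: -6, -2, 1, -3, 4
Average gradient = -1.2

Average = (1/5)(-6 + -2 + 1 + -3 + 4) = -6/5 = -1.2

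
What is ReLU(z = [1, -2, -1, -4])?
h = [1, 0, 0, 0]

ReLU applied element-wise: max(0,1)=1, max(0,-2)=0, max(0,-1)=0, max(0,-4)=0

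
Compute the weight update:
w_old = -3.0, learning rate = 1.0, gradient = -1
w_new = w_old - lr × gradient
w_new = -2

w_new = w - η·∂L/∂w = -3.0 - 1.0×(-1) = -3.0 - (-1) = -2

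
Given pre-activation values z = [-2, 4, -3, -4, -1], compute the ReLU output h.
h = [0, 4, 0, 0, 0]

ReLU applied element-wise: max(0,-2)=0, max(0,4)=4, max(0,-3)=0, max(0,-4)=0, max(0,-1)=0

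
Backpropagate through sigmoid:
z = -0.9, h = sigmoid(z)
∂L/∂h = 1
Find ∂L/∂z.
∂L/∂z = 0.2055

σ(-0.9) = 0.2891
σ'(-0.9) = σ(-0.9)(1 - σ(-0.9)) = 0.2891 × 0.7109 = 0.2055
∂L/∂z = ∂L/∂h · σ'(z) = 1 × 0.2055 = 0.2055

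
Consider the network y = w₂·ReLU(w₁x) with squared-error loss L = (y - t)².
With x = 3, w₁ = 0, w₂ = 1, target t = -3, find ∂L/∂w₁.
∂L/∂w₁ = 0

Forward pass:
z = w₁x = 0×3 = 0
h = ReLU(0) = 0
y = w₂h = 1×0 = 0

Backward pass:
∂L/∂y = 2(y - t) = 2(0 - -3) = 6
∂y/∂h = w₂ = 1
∂h/∂z = 0 (ReLU derivative)
∂z/∂w₁ = x = 3

∂L/∂w₁ = 6 × 1 × 0 × 3 = 0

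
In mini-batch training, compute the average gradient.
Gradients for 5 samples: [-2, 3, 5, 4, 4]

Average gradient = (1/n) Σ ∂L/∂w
Average gradient = 2.8

Average = (1/5)(-2 + 3 + 5 + 4 + 4) = 14/5 = 2.8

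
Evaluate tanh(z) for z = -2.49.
-0.9863

tanh(-2.49) = (e^(-2.49) - e^(2.49))/(e^(-2.49) + e^(2.49)) = -0.9863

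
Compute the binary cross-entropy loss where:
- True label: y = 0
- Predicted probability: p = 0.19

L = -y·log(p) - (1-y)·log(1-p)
L = 0.2107

L = -0·log(0.19) - 1·log(0.81) = -log(0.81) = 0.2107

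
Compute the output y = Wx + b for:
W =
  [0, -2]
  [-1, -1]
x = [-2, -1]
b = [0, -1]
y = [2, 2]

Wx = [0×-2 + -2×-1, -1×-2 + -1×-1]
   = [2, 3]
y = Wx + b = [2 + 0, 3 + -1] = [2, 2]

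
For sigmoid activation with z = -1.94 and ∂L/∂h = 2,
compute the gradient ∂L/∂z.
∂L/∂z = 0.2197

σ(-1.94) = 0.1256
σ'(-1.94) = σ(-1.94)(1 - σ(-1.94)) = 0.1256 × 0.8744 = 0.1099
∂L/∂z = ∂L/∂h · σ'(z) = 2 × 0.1099 = 0.2197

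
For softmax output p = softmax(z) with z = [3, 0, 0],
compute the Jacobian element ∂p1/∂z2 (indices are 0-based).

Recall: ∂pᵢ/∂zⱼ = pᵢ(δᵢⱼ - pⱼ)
∂p1/∂z2 = -0.00205

p = softmax(z) = [0.9094, 0.04528, 0.04528]
p1 = 0.04528, p2 = 0.04528

∂p1/∂z2 = -p1 × p2 = -0.04528 × 0.04528 = -0.00205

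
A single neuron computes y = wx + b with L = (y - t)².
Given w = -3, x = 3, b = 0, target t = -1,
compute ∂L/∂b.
∂L/∂b = -16

y = wx + b = (-3)(3) + 0 = -9
∂L/∂y = 2(y - t) = 2(-9 - -1) = -16
∂y/∂b = 1
∂L/∂b = ∂L/∂y · ∂y/∂b = -16 × 1 = -16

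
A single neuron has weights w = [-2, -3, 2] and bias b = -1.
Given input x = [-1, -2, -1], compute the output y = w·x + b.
y = 5

y = (-2)(-1) + (-3)(-2) + (2)(-1) + -1 = 5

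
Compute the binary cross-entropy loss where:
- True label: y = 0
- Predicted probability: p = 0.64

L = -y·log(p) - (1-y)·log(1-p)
L = 1.022

L = -0·log(0.64) - 1·log(0.36) = -log(0.36) = 1.022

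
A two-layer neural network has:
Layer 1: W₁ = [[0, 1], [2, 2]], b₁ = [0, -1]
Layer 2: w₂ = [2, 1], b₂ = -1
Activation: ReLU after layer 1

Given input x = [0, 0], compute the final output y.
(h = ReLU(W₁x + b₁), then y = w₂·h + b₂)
y = -1

Layer 1 pre-activation: z₁ = [0, -1]
After ReLU: h = [0, 0]
Layer 2 output: y = 2×0 + 1×0 + -1 = -1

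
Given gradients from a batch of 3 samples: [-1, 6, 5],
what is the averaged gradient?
Average gradient = 3.333

Average = (1/3)(-1 + 6 + 5) = 10/3 = 3.333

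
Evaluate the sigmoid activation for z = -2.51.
0.07516

sigmoid(-2.51) = 1/(1 + e^(2.51)) = 1/(1 + 12.3) = 0.07516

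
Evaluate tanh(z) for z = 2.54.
0.9876

tanh(2.54) = (e^(2.54) - e^(-2.54))/(e^(2.54) + e^(-2.54)) = 0.9876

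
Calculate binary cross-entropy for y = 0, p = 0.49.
L = 0.6733

L = -0·log(0.49) - 1·log(0.51) = -log(0.51) = 0.6733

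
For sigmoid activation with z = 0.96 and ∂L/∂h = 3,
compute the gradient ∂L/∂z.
∂L/∂z = 0.6006

σ(0.96) = 0.7231
σ'(0.96) = σ(0.96)(1 - σ(0.96)) = 0.7231 × 0.2769 = 0.2002
∂L/∂z = ∂L/∂h · σ'(z) = 3 × 0.2002 = 0.6006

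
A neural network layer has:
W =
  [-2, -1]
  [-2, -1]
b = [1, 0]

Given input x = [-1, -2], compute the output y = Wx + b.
y = [5, 4]

Wx = [-2×-1 + -1×-2, -2×-1 + -1×-2]
   = [4, 4]
y = Wx + b = [4 + 1, 4 + 0] = [5, 4]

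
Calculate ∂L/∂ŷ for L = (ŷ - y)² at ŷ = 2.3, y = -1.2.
∂L/∂ŷ = 7.0

∂L/∂ŷ = 2(ŷ - y) = 2(2.3 - -1.2) = 2(3.5) = 7.0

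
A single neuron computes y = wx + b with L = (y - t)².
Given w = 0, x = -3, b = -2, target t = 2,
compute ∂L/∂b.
∂L/∂b = -8

y = wx + b = (0)(-3) + -2 = -2
∂L/∂y = 2(y - t) = 2(-2 - 2) = -8
∂y/∂b = 1
∂L/∂b = ∂L/∂y · ∂y/∂b = -8 × 1 = -8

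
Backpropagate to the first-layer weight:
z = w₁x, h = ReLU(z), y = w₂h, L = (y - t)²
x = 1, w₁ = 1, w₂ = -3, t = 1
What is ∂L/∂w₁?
∂L/∂w₁ = 24

Forward pass:
z = w₁x = 1×1 = 1
h = ReLU(1) = 1
y = w₂h = -3×1 = -3

Backward pass:
∂L/∂y = 2(y - t) = 2(-3 - 1) = -8
∂y/∂h = w₂ = -3
∂h/∂z = 1 (ReLU derivative)
∂z/∂w₁ = x = 1

∂L/∂w₁ = -8 × -3 × 1 × 1 = 24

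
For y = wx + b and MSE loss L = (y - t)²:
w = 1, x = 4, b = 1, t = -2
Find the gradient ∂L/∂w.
∂L/∂w = 56

y = wx + b = (1)(4) + 1 = 5
∂L/∂y = 2(y - t) = 2(5 - -2) = 14
∂y/∂w = x = 4
∂L/∂w = ∂L/∂y · ∂y/∂w = 14 × 4 = 56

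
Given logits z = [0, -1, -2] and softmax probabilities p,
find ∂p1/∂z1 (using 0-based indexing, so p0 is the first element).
∂p1/∂z1 = 0.1848

p = softmax(z) = [0.6652, 0.2447, 0.09003]
p1 = 0.2447

∂p1/∂z1 = p1(1 - p1) = 0.2447 × (1 - 0.2447) = 0.1848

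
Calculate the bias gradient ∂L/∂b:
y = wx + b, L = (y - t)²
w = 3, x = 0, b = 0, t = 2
∂L/∂b = -4

y = wx + b = (3)(0) + 0 = 0
∂L/∂y = 2(y - t) = 2(0 - 2) = -4
∂y/∂b = 1
∂L/∂b = ∂L/∂y · ∂y/∂b = -4 × 1 = -4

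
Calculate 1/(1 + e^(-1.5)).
0.8176

sigmoid(1.5) = 1/(1 + e^(-1.5)) = 1/(1 + 0.2231) = 0.8176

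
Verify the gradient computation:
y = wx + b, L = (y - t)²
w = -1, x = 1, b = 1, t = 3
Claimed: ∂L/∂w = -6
Correct

y = (-1)(1) + 1 = 0
∂L/∂y = 2(y - t) = 2(0 - 3) = -6
∂y/∂w = x = 1
∂L/∂w = -6 × 1 = -6

Claimed value: -6
Correct: The correct gradient is -6.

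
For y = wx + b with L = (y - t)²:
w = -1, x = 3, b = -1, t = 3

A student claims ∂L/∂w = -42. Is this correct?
Correct

y = (-1)(3) + -1 = -4
∂L/∂y = 2(y - t) = 2(-4 - 3) = -14
∂y/∂w = x = 3
∂L/∂w = -14 × 3 = -42

Claimed value: -42
Correct: The correct gradient is -42.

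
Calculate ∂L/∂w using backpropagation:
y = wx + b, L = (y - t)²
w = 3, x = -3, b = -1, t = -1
∂L/∂w = 54

y = wx + b = (3)(-3) + -1 = -10
∂L/∂y = 2(y - t) = 2(-10 - -1) = -18
∂y/∂w = x = -3
∂L/∂w = ∂L/∂y · ∂y/∂w = -18 × -3 = 54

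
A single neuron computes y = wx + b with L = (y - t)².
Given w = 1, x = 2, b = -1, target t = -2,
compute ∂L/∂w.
∂L/∂w = 12

y = wx + b = (1)(2) + -1 = 1
∂L/∂y = 2(y - t) = 2(1 - -2) = 6
∂y/∂w = x = 2
∂L/∂w = ∂L/∂y · ∂y/∂w = 6 × 2 = 12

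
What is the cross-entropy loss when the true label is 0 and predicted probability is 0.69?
L = 1.171

L = -0·log(0.69) - 1·log(0.31) = -log(0.31) = 1.171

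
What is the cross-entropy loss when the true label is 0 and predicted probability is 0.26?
L = 0.3011

L = -0·log(0.26) - 1·log(0.74) = -log(0.74) = 0.3011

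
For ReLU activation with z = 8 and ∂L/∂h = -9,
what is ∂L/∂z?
∂L/∂z = -9

h = ReLU(8) = 8
Since z > 0: ∂h/∂z = 1
∂L/∂z = ∂L/∂h · ∂h/∂z = -9 × 1 = -9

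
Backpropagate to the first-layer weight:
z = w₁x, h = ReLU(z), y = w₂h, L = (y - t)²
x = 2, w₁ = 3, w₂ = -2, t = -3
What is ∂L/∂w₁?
∂L/∂w₁ = 72

Forward pass:
z = w₁x = 3×2 = 6
h = ReLU(6) = 6
y = w₂h = -2×6 = -12

Backward pass:
∂L/∂y = 2(y - t) = 2(-12 - -3) = -18
∂y/∂h = w₂ = -2
∂h/∂z = 1 (ReLU derivative)
∂z/∂w₁ = x = 2

∂L/∂w₁ = -18 × -2 × 1 × 2 = 72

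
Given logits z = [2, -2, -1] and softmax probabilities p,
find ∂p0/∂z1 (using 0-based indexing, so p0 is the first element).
∂p0/∂z1 = -0.01605

p = softmax(z) = [0.9362, 0.01715, 0.04661]
p0 = 0.9362, p1 = 0.01715

∂p0/∂z1 = -p0 × p1 = -0.9362 × 0.01715 = -0.01605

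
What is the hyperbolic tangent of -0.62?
-0.5511

tanh(-0.62) = (e^(-0.62) - e^(0.62))/(e^(-0.62) + e^(0.62)) = -0.5511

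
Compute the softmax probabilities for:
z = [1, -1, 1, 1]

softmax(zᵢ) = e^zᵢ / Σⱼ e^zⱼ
p = [0.3189, 0.0432, 0.3189, 0.3189]

exp(z) = [2.718, 0.3679, 2.718, 2.718]
Sum = 8.523
p = [0.3189, 0.0432, 0.3189, 0.3189]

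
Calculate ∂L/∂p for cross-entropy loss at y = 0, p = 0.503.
∂L/∂p = 2.012

∂L/∂p = -y/p + (1-y)/(1-p) = 0 + 1/0.497 = 2.012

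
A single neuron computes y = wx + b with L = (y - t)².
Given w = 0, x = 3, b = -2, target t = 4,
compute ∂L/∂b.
∂L/∂b = -12

y = wx + b = (0)(3) + -2 = -2
∂L/∂y = 2(y - t) = 2(-2 - 4) = -12
∂y/∂b = 1
∂L/∂b = ∂L/∂y · ∂y/∂b = -12 × 1 = -12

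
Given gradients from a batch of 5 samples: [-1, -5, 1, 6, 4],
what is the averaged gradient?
Average gradient = 1

Average = (1/5)(-1 + -5 + 1 + 6 + 4) = 5/5 = 1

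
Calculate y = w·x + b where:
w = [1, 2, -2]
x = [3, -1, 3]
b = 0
y = -5

y = (1)(3) + (2)(-1) + (-2)(3) + 0 = -5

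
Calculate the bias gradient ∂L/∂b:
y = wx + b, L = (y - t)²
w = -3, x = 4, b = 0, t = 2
∂L/∂b = -28

y = wx + b = (-3)(4) + 0 = -12
∂L/∂y = 2(y - t) = 2(-12 - 2) = -28
∂y/∂b = 1
∂L/∂b = ∂L/∂y · ∂y/∂b = -28 × 1 = -28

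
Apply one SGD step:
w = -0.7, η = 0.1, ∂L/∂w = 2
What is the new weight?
w_new = -0.9

w_new = w - η·∂L/∂w = -0.7 - 0.1×(2) = -0.7 - (0.2) = -0.9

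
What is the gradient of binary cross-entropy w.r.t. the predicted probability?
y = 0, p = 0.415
∂L/∂p = 1.709

∂L/∂p = -y/p + (1-y)/(1-p) = 0 + 1/0.585 = 1.709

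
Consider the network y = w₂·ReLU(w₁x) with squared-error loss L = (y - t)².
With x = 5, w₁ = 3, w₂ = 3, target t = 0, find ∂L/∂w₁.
∂L/∂w₁ = 1350

Forward pass:
z = w₁x = 3×5 = 15
h = ReLU(15) = 15
y = w₂h = 3×15 = 45

Backward pass:
∂L/∂y = 2(y - t) = 2(45 - 0) = 90
∂y/∂h = w₂ = 3
∂h/∂z = 1 (ReLU derivative)
∂z/∂w₁ = x = 5

∂L/∂w₁ = 90 × 3 × 1 × 5 = 1350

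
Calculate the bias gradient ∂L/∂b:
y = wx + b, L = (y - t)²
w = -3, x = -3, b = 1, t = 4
∂L/∂b = 12

y = wx + b = (-3)(-3) + 1 = 10
∂L/∂y = 2(y - t) = 2(10 - 4) = 12
∂y/∂b = 1
∂L/∂b = ∂L/∂y · ∂y/∂b = 12 × 1 = 12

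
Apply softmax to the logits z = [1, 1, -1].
p = [0.4683, 0.4683, 0.0634]

exp(z) = [2.718, 2.718, 0.3679]
Sum = 5.804
p = [0.4683, 0.4683, 0.0634]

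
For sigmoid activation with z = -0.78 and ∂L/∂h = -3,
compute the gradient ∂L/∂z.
∂L/∂z = -0.6466

σ(-0.78) = 0.3143
σ'(-0.78) = σ(-0.78)(1 - σ(-0.78)) = 0.3143 × 0.6857 = 0.2155
∂L/∂z = ∂L/∂h · σ'(z) = -3 × 0.2155 = -0.6466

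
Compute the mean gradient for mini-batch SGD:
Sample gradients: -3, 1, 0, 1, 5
Average gradient = 0.8

Average = (1/5)(-3 + 1 + 0 + 1 + 5) = 4/5 = 0.8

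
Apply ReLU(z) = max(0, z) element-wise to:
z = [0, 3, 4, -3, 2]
h = [0, 3, 4, 0, 2]

ReLU applied element-wise: max(0,0)=0, max(0,3)=3, max(0,4)=4, max(0,-3)=0, max(0,2)=2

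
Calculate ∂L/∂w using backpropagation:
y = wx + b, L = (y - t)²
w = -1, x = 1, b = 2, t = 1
∂L/∂w = 0

y = wx + b = (-1)(1) + 2 = 1
∂L/∂y = 2(y - t) = 2(1 - 1) = 0
∂y/∂w = x = 1
∂L/∂w = ∂L/∂y · ∂y/∂w = 0 × 1 = 0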